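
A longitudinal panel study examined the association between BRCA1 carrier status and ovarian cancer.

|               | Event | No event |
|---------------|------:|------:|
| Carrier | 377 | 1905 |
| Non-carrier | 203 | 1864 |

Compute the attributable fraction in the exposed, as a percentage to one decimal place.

Cells: a = 377, b = 1905, c = 203, d = 1864.
Risk in exposed = 377/2282 = 0.16521; risk in unexposed = 203/2067 = 0.09821.
RR = 0.16521/0.09821 = 1.68217
AR% = (RR − 1)/RR × 100 = (1.68217 − 1)/1.68217 × 100 = 40.5530%

40.6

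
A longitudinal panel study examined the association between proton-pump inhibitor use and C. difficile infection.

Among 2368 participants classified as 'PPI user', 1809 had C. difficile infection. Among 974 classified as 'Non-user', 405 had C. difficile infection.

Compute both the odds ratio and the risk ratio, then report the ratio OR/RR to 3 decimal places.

2.475

From the description: a = 1809, b = 559, c = 405, d = 569.
OR = (1809·569)/(559·405) = 1029321/226395 = 4.54657
Risk in exposed = 1809/2368 = 0.76394; risk in unexposed = 405/974 = 0.41581; RR = 1.83722
OR/RR = 4.54657 / 1.83722 = 2.47470
The outcome is not rare, so the OR lies further from 1 than the RR.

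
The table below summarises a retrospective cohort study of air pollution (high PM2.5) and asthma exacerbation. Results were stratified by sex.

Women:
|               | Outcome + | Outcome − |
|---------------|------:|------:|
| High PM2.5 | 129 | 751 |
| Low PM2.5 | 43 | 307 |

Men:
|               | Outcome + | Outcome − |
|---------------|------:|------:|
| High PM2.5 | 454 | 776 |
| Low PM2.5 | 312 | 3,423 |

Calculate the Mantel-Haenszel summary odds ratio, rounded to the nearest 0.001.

OR_MH = Σ(aᵢdᵢ/nᵢ) / Σ(bᵢcᵢ/nᵢ), where nᵢ is the stratum total.
Stratum 1 (Women): n = 1230; a·d/n = 129·307/1230 = 32.1976; b·c/n = 751·43/1230 = 26.2545
Stratum 2 (Men): n = 4965; a·d/n = 454·3423/4965 = 312.9994; b·c/n = 776·312/4965 = 48.7637
OR_MH = (32.1976 + 312.9994) / (26.2545 + 48.7637) = 345.1970 / 75.0182 = 4.60151

4.602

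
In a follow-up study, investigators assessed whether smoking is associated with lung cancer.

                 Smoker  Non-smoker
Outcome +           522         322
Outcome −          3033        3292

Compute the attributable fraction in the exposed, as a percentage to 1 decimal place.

Reading the table with exposure as columns: a = 522 (Smoker, case), b = 3033 (Smoker, non-case), c = 322 (Non-smoker, case), d = 3292.
Risk in exposed = 522/3555 = 0.14684; risk in unexposed = 322/3614 = 0.08910.
RR = 0.14684/0.08910 = 1.64802
AR% = (RR − 1)/RR × 100 = (1.64802 − 1)/1.64802 × 100 = 39.3212%

39.3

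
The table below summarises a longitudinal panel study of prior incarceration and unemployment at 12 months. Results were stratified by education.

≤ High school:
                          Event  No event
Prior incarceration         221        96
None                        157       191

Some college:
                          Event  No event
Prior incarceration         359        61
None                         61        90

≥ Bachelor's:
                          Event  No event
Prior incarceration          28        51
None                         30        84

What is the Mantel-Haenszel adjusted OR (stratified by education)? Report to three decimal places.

OR_MH = Σ(aᵢdᵢ/nᵢ) / Σ(bᵢcᵢ/nᵢ), where nᵢ is the stratum total.
Stratum 1 (≤ High school): n = 665; a·d/n = 221·191/665 = 63.4752; b·c/n = 96·157/665 = 22.6647
Stratum 2 (Some college): n = 571; a·d/n = 359·90/571 = 56.5849; b·c/n = 61·61/571 = 6.5166
Stratum 3 (≥ Bachelor's): n = 193; a·d/n = 28·84/193 = 12.1865; b·c/n = 51·30/193 = 7.9275
OR_MH = (63.4752 + 56.5849 + 12.1865) / (22.6647 + 6.5166 + 7.9275) = 132.2467 / 37.1088 = 3.56376

3.564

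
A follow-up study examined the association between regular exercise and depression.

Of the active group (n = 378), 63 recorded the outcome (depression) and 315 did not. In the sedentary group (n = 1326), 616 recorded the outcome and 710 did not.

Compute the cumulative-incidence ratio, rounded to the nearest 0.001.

From the description: a = 63, b = 315, c = 616, d = 710.
Risk in exposed = 63/378 = 0.16667; risk in unexposed = 616/1326 = 0.46456.
RR = 0.16667 / 0.46456 = 0.35877
The risk is 64% lower among the exposed than among the unexposed.

0.359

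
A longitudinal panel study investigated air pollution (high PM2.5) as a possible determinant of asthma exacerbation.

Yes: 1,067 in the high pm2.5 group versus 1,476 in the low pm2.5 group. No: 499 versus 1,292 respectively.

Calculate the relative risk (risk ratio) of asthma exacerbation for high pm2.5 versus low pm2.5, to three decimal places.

1.278

From the description: a = 1067, b = 499, c = 1476, d = 1292.
Risk in exposed = 1067/1566 = 0.68135; risk in unexposed = 1476/2768 = 0.53324.
RR = 0.68135 / 0.53324 = 1.27777
The risk among the exposed is 1.28 times that among the unexposed.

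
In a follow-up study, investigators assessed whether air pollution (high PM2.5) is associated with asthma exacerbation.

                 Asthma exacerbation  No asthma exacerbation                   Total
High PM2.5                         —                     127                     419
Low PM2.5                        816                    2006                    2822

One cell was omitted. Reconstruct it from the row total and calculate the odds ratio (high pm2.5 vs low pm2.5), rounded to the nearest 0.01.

The missing cell is in the exposed row: 419 − 127 = 292.
So a = 292, b = 127, c = 816, d = 2006.
OR = (a·d)/(b·c) = (292 × 2006) / (127 × 816) = 585752 / 103632 = 5.65223

5.65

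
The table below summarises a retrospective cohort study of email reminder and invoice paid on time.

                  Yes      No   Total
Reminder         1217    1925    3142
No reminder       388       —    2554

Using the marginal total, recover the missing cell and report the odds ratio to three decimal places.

3.529

The missing cell is in the unexposed row: 2554 − 388 = 2166.
So a = 1217, b = 1925, c = 388, d = 2166.
OR = (a·d)/(b·c) = (1217 × 2166) / (1925 × 388) = 2636022 / 746900 = 3.52928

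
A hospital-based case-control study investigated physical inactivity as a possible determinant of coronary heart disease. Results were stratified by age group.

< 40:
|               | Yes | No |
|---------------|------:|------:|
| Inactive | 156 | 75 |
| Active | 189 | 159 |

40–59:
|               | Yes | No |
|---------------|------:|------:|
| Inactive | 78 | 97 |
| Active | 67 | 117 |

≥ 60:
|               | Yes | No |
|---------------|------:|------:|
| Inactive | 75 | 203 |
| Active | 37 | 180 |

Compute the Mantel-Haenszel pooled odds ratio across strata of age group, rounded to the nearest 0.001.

1.654

OR_MH = Σ(aᵢdᵢ/nᵢ) / Σ(bᵢcᵢ/nᵢ), where nᵢ is the stratum total.
Stratum 1 (< 40): n = 579; a·d/n = 156·159/579 = 42.8394; b·c/n = 75·189/579 = 24.4819
Stratum 2 (40–59): n = 359; a·d/n = 78·117/359 = 25.4206; b·c/n = 97·67/359 = 18.1031
Stratum 3 (≥ 60): n = 495; a·d/n = 75·180/495 = 27.2727; b·c/n = 203·37/495 = 15.1737
OR_MH = (42.8394 + 25.4206 + 27.2727) / (24.4819 + 18.1031 + 15.1737) = 95.5327 / 57.7587 = 1.65400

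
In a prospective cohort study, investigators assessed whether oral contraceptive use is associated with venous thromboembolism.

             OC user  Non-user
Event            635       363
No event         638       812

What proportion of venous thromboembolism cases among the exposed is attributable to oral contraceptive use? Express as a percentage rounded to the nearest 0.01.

Reading the table with exposure as columns: a = 635 (OC user, case), b = 638 (OC user, non-case), c = 363 (Non-user, case), d = 812.
Risk in exposed = 635/1273 = 0.49882; risk in unexposed = 363/1175 = 0.30894.
RR = 0.49882/0.30894 = 1.61464
AR% = (RR − 1)/RR × 100 = (1.61464 − 1)/1.61464 × 100 = 38.0668%

38.07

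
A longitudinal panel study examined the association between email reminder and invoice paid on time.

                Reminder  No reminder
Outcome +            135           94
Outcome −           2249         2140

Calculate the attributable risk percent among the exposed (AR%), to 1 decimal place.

Reading the table with exposure as columns: a = 135 (Reminder, case), b = 2249 (Reminder, non-case), c = 94 (No reminder, case), d = 2140.
Risk in exposed = 135/2384 = 0.05663; risk in unexposed = 94/2234 = 0.04208.
RR = 0.05663/0.04208 = 1.34581
AR% = (RR − 1)/RR × 100 = (1.34581 − 1)/1.34581 × 100 = 25.6951%

25.7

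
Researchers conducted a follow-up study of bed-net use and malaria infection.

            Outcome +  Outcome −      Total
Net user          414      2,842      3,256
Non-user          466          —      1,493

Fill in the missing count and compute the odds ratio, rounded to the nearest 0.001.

The missing cell is in the unexposed row: 1493 − 466 = 1027.
So a = 414, b = 2842, c = 466, d = 1027.
OR = (a·d)/(b·c) = (414 × 1027) / (2842 × 466) = 425178 / 1324372 = 0.32104

0.321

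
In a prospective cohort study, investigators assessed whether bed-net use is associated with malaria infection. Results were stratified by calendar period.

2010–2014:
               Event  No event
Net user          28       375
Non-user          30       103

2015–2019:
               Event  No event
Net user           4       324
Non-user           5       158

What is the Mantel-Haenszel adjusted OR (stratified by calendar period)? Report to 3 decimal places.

0.275

OR_MH = Σ(aᵢdᵢ/nᵢ) / Σ(bᵢcᵢ/nᵢ), where nᵢ is the stratum total.
Stratum 1 (2010–2014): n = 536; a·d/n = 28·103/536 = 5.3806; b·c/n = 375·30/536 = 20.9888
Stratum 2 (2015–2019): n = 491; a·d/n = 4·158/491 = 1.2872; b·c/n = 324·5/491 = 3.2994
OR_MH = (5.3806 + 1.2872) / (20.9888 + 3.2994) = 6.6678 / 24.2882 = 0.27453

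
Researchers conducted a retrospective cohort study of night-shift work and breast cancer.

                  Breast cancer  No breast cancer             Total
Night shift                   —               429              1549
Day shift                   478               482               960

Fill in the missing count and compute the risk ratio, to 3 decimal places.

1.452

The missing cell is in the exposed row: 1549 − 429 = 1120.
So a = 1120, b = 429, c = 478, d = 482.
RR = [a/(a+b)] / [c/(c+d)] = (1120/1549) / (478/960) = 0.72305/0.49792 = 1.45214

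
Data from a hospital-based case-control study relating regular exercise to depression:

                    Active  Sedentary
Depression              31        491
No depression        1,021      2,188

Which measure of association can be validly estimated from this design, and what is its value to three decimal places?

Reading the table with exposure as columns: a = 31 (Active, case), b = 1021 (Active, non-case), c = 491 (Sedentary, case), d = 2188.
This is a hospital-based case-control study: participants were sampled on outcome status, so risks in the source population cannot be estimated directly — relative risk is not valid here. The odds ratio is the appropriate measure.
OR = (a·d)/(b·c) = (31 × 2188) / (1021 × 491) = 67828 / 501311 = 0.13530

0.135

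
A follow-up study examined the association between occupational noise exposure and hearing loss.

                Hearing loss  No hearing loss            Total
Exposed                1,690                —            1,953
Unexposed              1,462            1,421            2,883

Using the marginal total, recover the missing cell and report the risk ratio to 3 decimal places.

1.706

The missing cell is in the exposed row: 1953 − 1690 = 263.
So a = 1690, b = 263, c = 1462, d = 1421.
RR = [a/(a+b)] / [c/(c+d)] = (1690/1953) / (1462/2883) = 0.86534/0.50711 = 1.70640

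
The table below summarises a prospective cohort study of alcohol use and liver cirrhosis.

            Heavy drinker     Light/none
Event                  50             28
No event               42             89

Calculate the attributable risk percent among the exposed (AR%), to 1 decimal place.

56.0

Reading the table with exposure as columns: a = 50 (Heavy drinker, case), b = 42 (Heavy drinker, non-case), c = 28 (Light/none, case), d = 89.
Risk in exposed = 50/92 = 0.54348; risk in unexposed = 28/117 = 0.23932.
RR = 0.54348/0.23932 = 2.27096
AR% = (RR − 1)/RR × 100 = (2.27096 − 1)/2.27096 × 100 = 55.9658%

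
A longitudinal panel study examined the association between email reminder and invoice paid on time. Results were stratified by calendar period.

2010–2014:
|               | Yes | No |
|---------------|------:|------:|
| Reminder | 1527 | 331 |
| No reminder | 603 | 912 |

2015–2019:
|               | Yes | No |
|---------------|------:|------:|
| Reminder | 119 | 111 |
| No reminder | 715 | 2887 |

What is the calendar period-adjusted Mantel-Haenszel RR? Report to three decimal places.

RR_MH = Σ(aᵢ·n₀ᵢ/nᵢ) / Σ(cᵢ·n₁ᵢ/nᵢ), with n₁ᵢ = aᵢ+bᵢ (exposed), n₀ᵢ = cᵢ+dᵢ (unexposed), nᵢ = n₁ᵢ+n₀ᵢ.
Stratum 1 (2010–2014): n₁ = 1858, n₀ = 1515, n = 3373; a·n₀/n = 1527·1515/3373 = 685.8598; c·n₁/n = 603·1858/3373 = 332.1595
Stratum 2 (2015–2019): n₁ = 230, n₀ = 3602, n = 3832; a·n₀/n = 119·3602/3832 = 111.8575; c·n₁/n = 715·230/3832 = 42.9149
RR_MH = (685.8598 + 111.8575) / (332.1595 + 42.9149) = 797.7173 / 375.0744 = 2.12682

2.127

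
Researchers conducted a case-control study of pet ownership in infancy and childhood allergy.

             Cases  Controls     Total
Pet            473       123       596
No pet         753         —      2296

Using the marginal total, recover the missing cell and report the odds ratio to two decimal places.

The missing cell is in the unexposed row: 2296 − 753 = 1543.
So a = 473, b = 123, c = 753, d = 1543.
OR = (a·d)/(b·c) = (473 × 1543) / (123 × 753) = 729839 / 92619 = 7.88001

7.88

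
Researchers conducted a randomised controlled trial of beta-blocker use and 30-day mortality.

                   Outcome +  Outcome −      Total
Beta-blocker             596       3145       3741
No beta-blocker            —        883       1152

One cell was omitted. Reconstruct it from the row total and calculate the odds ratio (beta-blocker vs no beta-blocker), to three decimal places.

The missing cell is in the unexposed row: 1152 − 883 = 269.
So a = 596, b = 3145, c = 269, d = 883.
OR = (a·d)/(b·c) = (596 × 883) / (3145 × 269) = 526268 / 846005 = 0.62206

0.622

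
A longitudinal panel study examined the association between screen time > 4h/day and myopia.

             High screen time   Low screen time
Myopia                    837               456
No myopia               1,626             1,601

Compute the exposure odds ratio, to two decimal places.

1.81

Reading the table with exposure as columns: a = 837 (High screen time, case), b = 1626 (High screen time, non-case), c = 456 (Low screen time, case), d = 1601.
OR = (a·d)/(b·c) = (837 × 1601) / (1626 × 456) = 1340037 / 741456 = 1.80730
The odds of myopia are about 1.81 times as high in the high screen time group.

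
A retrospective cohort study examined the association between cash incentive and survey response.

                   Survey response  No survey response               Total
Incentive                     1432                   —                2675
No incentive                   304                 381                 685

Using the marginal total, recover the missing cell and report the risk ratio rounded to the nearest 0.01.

1.21

The missing cell is in the exposed row: 2675 − 1432 = 1243.
So a = 1432, b = 1243, c = 304, d = 381.
RR = [a/(a+b)] / [c/(c+d)] = (1432/2675) / (304/685) = 0.53533/0.44380 = 1.20625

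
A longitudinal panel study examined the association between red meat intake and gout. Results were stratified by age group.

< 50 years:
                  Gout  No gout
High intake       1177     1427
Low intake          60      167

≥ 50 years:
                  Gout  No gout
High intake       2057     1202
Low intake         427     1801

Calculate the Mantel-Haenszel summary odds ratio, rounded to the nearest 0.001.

6.015

OR_MH = Σ(aᵢdᵢ/nᵢ) / Σ(bᵢcᵢ/nᵢ), where nᵢ is the stratum total.
Stratum 1 (< 50 years): n = 2831; a·d/n = 1177·167/2831 = 69.4309; b·c/n = 1427·60/2831 = 30.2437
Stratum 2 (≥ 50 years): n = 5487; a·d/n = 2057·1801/5487 = 675.1699; b·c/n = 1202·427/5487 = 93.5400
OR_MH = (69.4309 + 675.1699) / (30.2437 + 93.5400) = 744.6008 / 123.7837 = 6.01534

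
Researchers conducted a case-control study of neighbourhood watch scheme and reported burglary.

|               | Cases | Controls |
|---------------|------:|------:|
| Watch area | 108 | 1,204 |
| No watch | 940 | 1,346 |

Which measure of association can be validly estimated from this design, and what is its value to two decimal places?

Cells: a = 108, b = 1204, c = 940, d = 1346.
This is a case-control study: participants were sampled on outcome status, so risks in the source population cannot be estimated directly — relative risk is not valid here. The odds ratio is the appropriate measure.
OR = (a·d)/(b·c) = (108 × 1346) / (1204 × 940) = 145368 / 1131760 = 0.12844

0.13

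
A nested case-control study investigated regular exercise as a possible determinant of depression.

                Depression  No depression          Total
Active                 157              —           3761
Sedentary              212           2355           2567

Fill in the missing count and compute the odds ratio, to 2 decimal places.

0.48

The missing cell is in the exposed row: 3761 − 157 = 3604.
So a = 157, b = 3604, c = 212, d = 2355.
OR = (a·d)/(b·c) = (157 × 2355) / (3604 × 212) = 369735 / 764048 = 0.48392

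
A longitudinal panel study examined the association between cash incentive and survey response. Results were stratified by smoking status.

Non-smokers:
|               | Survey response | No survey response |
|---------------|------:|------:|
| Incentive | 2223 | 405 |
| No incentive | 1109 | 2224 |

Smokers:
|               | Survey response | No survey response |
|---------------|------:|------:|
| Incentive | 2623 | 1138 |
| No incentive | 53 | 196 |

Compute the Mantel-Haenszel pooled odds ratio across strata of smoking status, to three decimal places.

OR_MH = Σ(aᵢdᵢ/nᵢ) / Σ(bᵢcᵢ/nᵢ), where nᵢ is the stratum total.
Stratum 1 (Non-smokers): n = 5961; a·d/n = 2223·2224/5961 = 829.3830; b·c/n = 405·1109/5961 = 75.3473
Stratum 2 (Smokers): n = 4010; a·d/n = 2623·196/4010 = 128.2065; b·c/n = 1138·53/4010 = 15.0409
OR_MH = (829.3830 + 128.2065) / (75.3473 + 15.0409) = 957.5895 / 90.3882 = 10.59419

10.594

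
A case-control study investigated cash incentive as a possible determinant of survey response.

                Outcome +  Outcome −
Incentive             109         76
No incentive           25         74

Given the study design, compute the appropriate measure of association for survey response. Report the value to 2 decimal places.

Cells: a = 109, b = 76, c = 25, d = 74.
This is a case-control study: participants were sampled on outcome status, so risks in the source population cannot be estimated directly — relative risk is not valid here. The odds ratio is the appropriate measure.
OR = (a·d)/(b·c) = (109 × 74) / (76 × 25) = 8066 / 1900 = 4.24526

4.25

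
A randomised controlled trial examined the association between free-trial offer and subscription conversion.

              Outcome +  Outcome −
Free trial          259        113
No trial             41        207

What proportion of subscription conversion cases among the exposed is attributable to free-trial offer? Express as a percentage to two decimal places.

Cells: a = 259, b = 113, c = 41, d = 207.
Risk in exposed = 259/372 = 0.69624; risk in unexposed = 41/248 = 0.16532.
RR = 0.69624/0.16532 = 4.21138
AR% = (RR − 1)/RR × 100 = (4.21138 − 1)/4.21138 × 100 = 76.2548%

76.25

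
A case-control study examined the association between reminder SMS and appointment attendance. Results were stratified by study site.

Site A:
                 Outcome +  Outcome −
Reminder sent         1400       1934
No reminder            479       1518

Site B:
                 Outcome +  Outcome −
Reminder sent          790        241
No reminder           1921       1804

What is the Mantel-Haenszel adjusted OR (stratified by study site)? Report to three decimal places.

2.576

OR_MH = Σ(aᵢdᵢ/nᵢ) / Σ(bᵢcᵢ/nᵢ), where nᵢ is the stratum total.
Stratum 1 (Site A): n = 5331; a·d/n = 1400·1518/5331 = 398.6494; b·c/n = 1934·479/5331 = 173.7734
Stratum 2 (Site B): n = 4756; a·d/n = 790·1804/4756 = 299.6552; b·c/n = 241·1921/4756 = 97.3425
OR_MH = (398.6494 + 299.6552) / (173.7734 + 97.3425) = 698.3046 / 271.1159 = 2.57567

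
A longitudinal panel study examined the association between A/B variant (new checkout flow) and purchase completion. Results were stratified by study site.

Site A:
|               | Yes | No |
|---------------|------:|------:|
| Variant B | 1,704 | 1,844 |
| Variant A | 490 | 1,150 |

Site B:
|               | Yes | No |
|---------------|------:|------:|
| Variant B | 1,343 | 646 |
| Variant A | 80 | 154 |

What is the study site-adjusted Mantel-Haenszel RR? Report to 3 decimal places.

1.672

RR_MH = Σ(aᵢ·n₀ᵢ/nᵢ) / Σ(cᵢ·n₁ᵢ/nᵢ), with n₁ᵢ = aᵢ+bᵢ (exposed), n₀ᵢ = cᵢ+dᵢ (unexposed), nᵢ = n₁ᵢ+n₀ᵢ.
Stratum 1 (Site A): n₁ = 3548, n₀ = 1640, n = 5188; a·n₀/n = 1704·1640/5188 = 538.6584; c·n₁/n = 490·3548/5188 = 335.1041
Stratum 2 (Site B): n₁ = 1989, n₀ = 234, n = 2223; a·n₀/n = 1343·234/2223 = 141.3684; c·n₁/n = 80·1989/2223 = 71.5789
RR_MH = (538.6584 + 141.3684) / (335.1041 + 71.5789) = 680.0269 / 406.6830 = 1.67213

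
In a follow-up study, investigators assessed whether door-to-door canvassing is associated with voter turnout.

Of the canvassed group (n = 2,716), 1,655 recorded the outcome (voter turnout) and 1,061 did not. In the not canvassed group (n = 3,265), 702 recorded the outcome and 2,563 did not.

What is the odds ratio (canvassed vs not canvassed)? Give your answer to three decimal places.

From the description: a = 1655, b = 1061, c = 702, d = 2563.
OR = (a·d)/(b·c) = (1655 × 2563) / (1061 × 702) = 4241765 / 744822 = 5.69500
The odds of voter turnout are about 5.70 times as high in the canvassed group.

5.695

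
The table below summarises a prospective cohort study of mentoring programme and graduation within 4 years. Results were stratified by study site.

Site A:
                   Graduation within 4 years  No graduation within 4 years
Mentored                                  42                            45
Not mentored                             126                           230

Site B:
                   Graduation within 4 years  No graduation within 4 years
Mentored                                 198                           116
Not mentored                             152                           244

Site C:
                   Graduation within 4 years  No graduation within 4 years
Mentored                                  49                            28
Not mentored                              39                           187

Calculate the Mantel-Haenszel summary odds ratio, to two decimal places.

2.91

OR_MH = Σ(aᵢdᵢ/nᵢ) / Σ(bᵢcᵢ/nᵢ), where nᵢ is the stratum total.
Stratum 1 (Site A): n = 443; a·d/n = 42·230/443 = 21.8059; b·c/n = 45·126/443 = 12.7991
Stratum 2 (Site B): n = 710; a·d/n = 198·244/710 = 68.0451; b·c/n = 116·152/710 = 24.8338
Stratum 3 (Site C): n = 303; a·d/n = 49·187/303 = 30.2409; b·c/n = 28·39/303 = 3.6040
OR_MH = (21.8059 + 68.0451 + 30.2409) / (12.7991 + 24.8338 + 3.6040) = 120.0919 / 41.2369 = 2.91225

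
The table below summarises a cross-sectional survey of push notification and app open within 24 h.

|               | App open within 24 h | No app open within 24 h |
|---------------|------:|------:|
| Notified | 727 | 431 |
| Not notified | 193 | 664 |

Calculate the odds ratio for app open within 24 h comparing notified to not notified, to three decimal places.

5.803

Cells: a = 727, b = 431, c = 193, d = 664.
OR = (a·d)/(b·c) = (727 × 664) / (431 × 193) = 482728 / 83183 = 5.80320
The odds of app open within 24 h are about 5.80 times as high in the notified group.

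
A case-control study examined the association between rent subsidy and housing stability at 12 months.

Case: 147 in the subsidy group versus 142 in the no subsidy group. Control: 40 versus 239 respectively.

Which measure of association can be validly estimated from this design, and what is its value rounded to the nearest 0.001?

From the description: a = 147, b = 40, c = 142, d = 239.
This is a case-control study: participants were sampled on outcome status, so risks in the source population cannot be estimated directly — relative risk is not valid here. The odds ratio is the appropriate measure.
OR = (a·d)/(b·c) = (147 × 239) / (40 × 142) = 35133 / 5680 = 6.18539

6.185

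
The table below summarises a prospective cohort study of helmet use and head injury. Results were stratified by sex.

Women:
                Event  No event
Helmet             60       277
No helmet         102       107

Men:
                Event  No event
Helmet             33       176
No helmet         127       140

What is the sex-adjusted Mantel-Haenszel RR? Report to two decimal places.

RR_MH = Σ(aᵢ·n₀ᵢ/nᵢ) / Σ(cᵢ·n₁ᵢ/nᵢ), with n₁ᵢ = aᵢ+bᵢ (exposed), n₀ᵢ = cᵢ+dᵢ (unexposed), nᵢ = n₁ᵢ+n₀ᵢ.
Stratum 1 (Women): n₁ = 337, n₀ = 209, n = 546; a·n₀/n = 60·209/546 = 22.9670; c·n₁/n = 102·337/546 = 62.9560
Stratum 2 (Men): n₁ = 209, n₀ = 267, n = 476; a·n₀/n = 33·267/476 = 18.5105; c·n₁/n = 127·209/476 = 55.7626
RR_MH = (22.9670 + 18.5105) / (62.9560 + 55.7626) = 41.4775 / 118.7186 = 0.34938

0.35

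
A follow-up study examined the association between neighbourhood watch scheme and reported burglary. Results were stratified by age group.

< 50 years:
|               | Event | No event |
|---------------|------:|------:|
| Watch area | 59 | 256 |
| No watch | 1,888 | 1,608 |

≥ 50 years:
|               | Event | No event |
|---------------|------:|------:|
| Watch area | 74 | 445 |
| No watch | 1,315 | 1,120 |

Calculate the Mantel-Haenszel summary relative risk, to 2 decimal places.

RR_MH = Σ(aᵢ·n₀ᵢ/nᵢ) / Σ(cᵢ·n₁ᵢ/nᵢ), with n₁ᵢ = aᵢ+bᵢ (exposed), n₀ᵢ = cᵢ+dᵢ (unexposed), nᵢ = n₁ᵢ+n₀ᵢ.
Stratum 1 (< 50 years): n₁ = 315, n₀ = 3496, n = 3811; a·n₀/n = 59·3496/3811 = 54.1233; c·n₁/n = 1888·315/3811 = 156.0535
Stratum 2 (≥ 50 years): n₁ = 519, n₀ = 2435, n = 2954; a·n₀/n = 74·2435/2954 = 60.9986; c·n₁/n = 1315·519/2954 = 231.0376
RR_MH = (54.1233 + 60.9986) / (156.0535 + 231.0376) = 115.1220 / 387.0911 = 0.29740

0.30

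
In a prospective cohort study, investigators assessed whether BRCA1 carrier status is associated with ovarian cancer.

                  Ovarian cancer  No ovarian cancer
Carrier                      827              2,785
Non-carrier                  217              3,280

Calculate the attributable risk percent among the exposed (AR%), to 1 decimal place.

72.9

Cells: a = 827, b = 2785, c = 217, d = 3280.
Risk in exposed = 827/3612 = 0.22896; risk in unexposed = 217/3497 = 0.06205.
RR = 0.22896/0.06205 = 3.68972
AR% = (RR − 1)/RR × 100 = (3.68972 − 1)/3.68972 × 100 = 72.8977%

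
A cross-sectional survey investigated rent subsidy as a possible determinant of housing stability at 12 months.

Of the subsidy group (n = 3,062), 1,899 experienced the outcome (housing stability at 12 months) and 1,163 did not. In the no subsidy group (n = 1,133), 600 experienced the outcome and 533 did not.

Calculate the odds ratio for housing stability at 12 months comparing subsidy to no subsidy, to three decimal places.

1.451

From the description: a = 1899, b = 1163, c = 600, d = 533.
OR = (a·d)/(b·c) = (1899 × 533) / (1163 × 600) = 1012167 / 697800 = 1.45051
The odds of housing stability at 12 months are about 1.45 times as high in the subsidy group.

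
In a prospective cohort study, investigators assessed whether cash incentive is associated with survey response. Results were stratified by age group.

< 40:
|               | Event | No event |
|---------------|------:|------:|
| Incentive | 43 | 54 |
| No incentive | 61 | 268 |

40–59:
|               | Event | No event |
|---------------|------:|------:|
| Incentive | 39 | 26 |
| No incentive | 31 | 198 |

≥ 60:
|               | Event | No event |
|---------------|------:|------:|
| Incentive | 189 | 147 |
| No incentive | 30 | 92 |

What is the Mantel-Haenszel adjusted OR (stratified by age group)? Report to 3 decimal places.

4.541

OR_MH = Σ(aᵢdᵢ/nᵢ) / Σ(bᵢcᵢ/nᵢ), where nᵢ is the stratum total.
Stratum 1 (< 40): n = 426; a·d/n = 43·268/426 = 27.0516; b·c/n = 54·61/426 = 7.7324
Stratum 2 (40–59): n = 294; a·d/n = 39·198/294 = 26.2653; b·c/n = 26·31/294 = 2.7415
Stratum 3 (≥ 60): n = 458; a·d/n = 189·92/458 = 37.9651; b·c/n = 147·30/458 = 9.6288
OR_MH = (27.0516 + 26.2653 + 37.9651) / (7.7324 + 2.7415 + 9.6288) = 91.2820 / 20.1027 = 4.54078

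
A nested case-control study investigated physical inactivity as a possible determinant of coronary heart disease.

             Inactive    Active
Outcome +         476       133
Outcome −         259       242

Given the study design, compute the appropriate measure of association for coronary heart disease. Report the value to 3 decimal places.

3.344

Reading the table with exposure as columns: a = 476 (Inactive, case), b = 259 (Inactive, non-case), c = 133 (Active, case), d = 242.
This is a nested case-control study: participants were sampled on outcome status, so risks in the source population cannot be estimated directly — relative risk is not valid here. The odds ratio is the appropriate measure.
OR = (a·d)/(b·c) = (476 × 242) / (259 × 133) = 115192 / 34447 = 3.34404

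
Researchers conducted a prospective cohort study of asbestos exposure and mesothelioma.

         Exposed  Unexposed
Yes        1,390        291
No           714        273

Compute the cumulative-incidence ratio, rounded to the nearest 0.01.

Reading the table with exposure as columns: a = 1390 (Exposed, case), b = 714 (Exposed, non-case), c = 291 (Unexposed, case), d = 273.
Risk in exposed = 1390/2104 = 0.66065; risk in unexposed = 291/564 = 0.51596.
RR = 0.66065 / 0.51596 = 1.28043
The risk among the exposed is 1.28 times that among the unexposed.

1.28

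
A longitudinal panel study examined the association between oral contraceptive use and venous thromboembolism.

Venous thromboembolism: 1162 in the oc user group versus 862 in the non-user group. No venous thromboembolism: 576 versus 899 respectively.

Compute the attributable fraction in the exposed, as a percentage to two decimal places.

26.79

From the description: a = 1162, b = 576, c = 862, d = 899.
Risk in exposed = 1162/1738 = 0.66858; risk in unexposed = 862/1761 = 0.48949.
RR = 0.66858/0.48949 = 1.36587
AR% = (RR − 1)/RR × 100 = (1.36587 − 1)/1.36587 × 100 = 26.7864%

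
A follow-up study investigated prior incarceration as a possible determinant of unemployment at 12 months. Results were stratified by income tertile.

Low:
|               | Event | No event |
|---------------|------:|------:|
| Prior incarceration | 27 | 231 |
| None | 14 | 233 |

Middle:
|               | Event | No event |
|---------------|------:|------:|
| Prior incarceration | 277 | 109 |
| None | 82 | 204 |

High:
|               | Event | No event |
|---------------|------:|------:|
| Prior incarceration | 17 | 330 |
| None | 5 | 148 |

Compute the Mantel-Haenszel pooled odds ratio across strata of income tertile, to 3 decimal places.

4.416

OR_MH = Σ(aᵢdᵢ/nᵢ) / Σ(bᵢcᵢ/nᵢ), where nᵢ is the stratum total.
Stratum 1 (Low): n = 505; a·d/n = 27·233/505 = 12.4574; b·c/n = 231·14/505 = 6.4040
Stratum 2 (Middle): n = 672; a·d/n = 277·204/672 = 84.0893; b·c/n = 109·82/672 = 13.3006
Stratum 3 (High): n = 500; a·d/n = 17·148/500 = 5.0320; b·c/n = 330·5/500 = 3.3000
OR_MH = (12.4574 + 84.0893 + 5.0320) / (6.4040 + 13.3006 + 3.3000) = 101.5787 / 23.0046 = 4.41559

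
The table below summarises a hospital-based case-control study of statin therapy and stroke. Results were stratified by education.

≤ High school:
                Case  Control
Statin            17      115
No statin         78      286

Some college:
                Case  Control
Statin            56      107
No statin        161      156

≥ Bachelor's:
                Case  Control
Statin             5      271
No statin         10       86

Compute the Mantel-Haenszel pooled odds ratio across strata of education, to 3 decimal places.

0.476

OR_MH = Σ(aᵢdᵢ/nᵢ) / Σ(bᵢcᵢ/nᵢ), where nᵢ is the stratum total.
Stratum 1 (≤ High school): n = 496; a·d/n = 17·286/496 = 9.8024; b·c/n = 115·78/496 = 18.0847
Stratum 2 (Some college): n = 480; a·d/n = 56·156/480 = 18.2000; b·c/n = 107·161/480 = 35.8896
Stratum 3 (≥ Bachelor's): n = 372; a·d/n = 5·86/372 = 1.1559; b·c/n = 271·10/372 = 7.2849
OR_MH = (9.8024 + 18.2000 + 1.1559) / (18.0847 + 35.8896 + 7.2849) = 29.1583 / 61.2592 = 0.47598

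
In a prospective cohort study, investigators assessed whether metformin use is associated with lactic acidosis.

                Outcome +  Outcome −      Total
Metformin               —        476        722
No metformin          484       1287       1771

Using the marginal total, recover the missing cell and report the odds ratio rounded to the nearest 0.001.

The missing cell is in the exposed row: 722 − 476 = 246.
So a = 246, b = 476, c = 484, d = 1287.
OR = (a·d)/(b·c) = (246 × 1287) / (476 × 484) = 316602 / 230384 = 1.37424

1.374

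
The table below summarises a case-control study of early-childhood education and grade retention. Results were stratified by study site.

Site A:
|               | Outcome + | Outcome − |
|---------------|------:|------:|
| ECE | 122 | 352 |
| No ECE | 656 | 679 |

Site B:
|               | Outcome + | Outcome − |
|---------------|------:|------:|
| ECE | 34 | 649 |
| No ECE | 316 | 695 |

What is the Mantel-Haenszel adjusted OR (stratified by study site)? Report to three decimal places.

OR_MH = Σ(aᵢdᵢ/nᵢ) / Σ(bᵢcᵢ/nᵢ), where nᵢ is the stratum total.
Stratum 1 (Site A): n = 1809; a·d/n = 122·679/1809 = 45.7922; b·c/n = 352·656/1809 = 127.6462
Stratum 2 (Site B): n = 1694; a·d/n = 34·695/1694 = 13.9492; b·c/n = 649·316/1694 = 121.0649
OR_MH = (45.7922 + 13.9492) / (127.6462 + 121.0649) = 59.7414 / 248.7111 = 0.24020

0.240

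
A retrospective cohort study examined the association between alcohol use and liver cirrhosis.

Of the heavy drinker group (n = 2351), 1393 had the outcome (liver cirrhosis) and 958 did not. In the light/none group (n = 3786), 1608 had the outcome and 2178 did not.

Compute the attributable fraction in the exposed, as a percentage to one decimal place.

From the description: a = 1393, b = 958, c = 1608, d = 2178.
Risk in exposed = 1393/2351 = 0.59251; risk in unexposed = 1608/3786 = 0.42472.
RR = 0.59251/0.42472 = 1.39506
AR% = (RR − 1)/RR × 100 = (1.39506 − 1)/1.39506 × 100 = 28.3185%

28.3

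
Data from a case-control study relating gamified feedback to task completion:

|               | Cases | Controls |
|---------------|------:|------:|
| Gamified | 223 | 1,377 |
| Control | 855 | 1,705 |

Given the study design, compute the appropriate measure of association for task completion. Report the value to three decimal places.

Cells: a = 223, b = 1377, c = 855, d = 1705.
This is a case-control study: participants were sampled on outcome status, so risks in the source population cannot be estimated directly — relative risk is not valid here. The odds ratio is the appropriate measure.
OR = (a·d)/(b·c) = (223 × 1705) / (1377 × 855) = 380215 / 1177335 = 0.32295

0.323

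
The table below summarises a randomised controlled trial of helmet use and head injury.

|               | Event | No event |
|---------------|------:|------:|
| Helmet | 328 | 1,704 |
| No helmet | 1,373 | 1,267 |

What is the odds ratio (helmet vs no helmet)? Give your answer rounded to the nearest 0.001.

0.178

Cells: a = 328, b = 1704, c = 1373, d = 1267.
OR = (a·d)/(b·c) = (328 × 1267) / (1704 × 1373) = 415576 / 2339592 = 0.17763
Exposure is associated with lower odds of head injury (OR = 0.18 < 1).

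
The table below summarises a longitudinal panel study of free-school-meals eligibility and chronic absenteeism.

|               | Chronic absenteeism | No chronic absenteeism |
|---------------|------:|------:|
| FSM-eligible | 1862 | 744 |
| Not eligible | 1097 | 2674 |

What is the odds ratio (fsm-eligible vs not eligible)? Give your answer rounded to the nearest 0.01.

Cells: a = 1862, b = 744, c = 1097, d = 2674.
OR = (a·d)/(b·c) = (1862 × 2674) / (744 × 1097) = 4978988 / 816168 = 6.10045
The odds of chronic absenteeism are about 6.10 times as high in the fsm-eligible group.

6.10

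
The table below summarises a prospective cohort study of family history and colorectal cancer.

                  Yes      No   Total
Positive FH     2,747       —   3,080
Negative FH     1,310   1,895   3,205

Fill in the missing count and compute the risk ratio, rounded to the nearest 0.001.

The missing cell is in the exposed row: 3080 − 2747 = 333.
So a = 2747, b = 333, c = 1310, d = 1895.
RR = [a/(a+b)] / [c/(c+d)] = (2747/3080) / (1310/3205) = 0.89188/0.40874 = 2.18205

2.182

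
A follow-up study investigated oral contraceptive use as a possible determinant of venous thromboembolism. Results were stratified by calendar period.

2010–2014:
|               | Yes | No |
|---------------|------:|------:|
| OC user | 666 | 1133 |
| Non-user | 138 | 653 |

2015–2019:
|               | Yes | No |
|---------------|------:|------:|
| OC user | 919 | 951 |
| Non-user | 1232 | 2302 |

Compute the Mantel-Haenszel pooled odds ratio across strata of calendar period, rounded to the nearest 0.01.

OR_MH = Σ(aᵢdᵢ/nᵢ) / Σ(bᵢcᵢ/nᵢ), where nᵢ is the stratum total.
Stratum 1 (2010–2014): n = 2590; a·d/n = 666·653/2590 = 167.9143; b·c/n = 1133·138/2590 = 60.3683
Stratum 2 (2015–2019): n = 5404; a·d/n = 919·2302/5404 = 391.4763; b·c/n = 951·1232/5404 = 216.8083
OR_MH = (167.9143 + 391.4763) / (60.3683 + 216.8083) = 559.3906 / 277.1766 = 2.01817

2.02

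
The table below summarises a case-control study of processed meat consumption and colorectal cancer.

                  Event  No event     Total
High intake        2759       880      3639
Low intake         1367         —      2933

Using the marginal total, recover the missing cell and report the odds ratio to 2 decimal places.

3.59

The missing cell is in the unexposed row: 2933 − 1367 = 1566.
So a = 2759, b = 880, c = 1367, d = 1566.
OR = (a·d)/(b·c) = (2759 × 1566) / (880 × 1367) = 4320594 / 1202960 = 3.59164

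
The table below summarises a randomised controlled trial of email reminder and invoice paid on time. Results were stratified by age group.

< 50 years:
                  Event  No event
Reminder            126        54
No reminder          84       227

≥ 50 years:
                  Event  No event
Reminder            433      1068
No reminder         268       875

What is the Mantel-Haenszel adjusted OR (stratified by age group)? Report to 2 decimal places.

1.72

OR_MH = Σ(aᵢdᵢ/nᵢ) / Σ(bᵢcᵢ/nᵢ), where nᵢ is the stratum total.
Stratum 1 (< 50 years): n = 491; a·d/n = 126·227/491 = 58.2525; b·c/n = 54·84/491 = 9.2383
Stratum 2 (≥ 50 years): n = 2644; a·d/n = 433·875/2644 = 143.2961; b·c/n = 1068·268/2644 = 108.2542
OR_MH = (58.2525 + 143.2961) / (9.2383 + 108.2542) = 201.5487 / 117.4924 = 1.71542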